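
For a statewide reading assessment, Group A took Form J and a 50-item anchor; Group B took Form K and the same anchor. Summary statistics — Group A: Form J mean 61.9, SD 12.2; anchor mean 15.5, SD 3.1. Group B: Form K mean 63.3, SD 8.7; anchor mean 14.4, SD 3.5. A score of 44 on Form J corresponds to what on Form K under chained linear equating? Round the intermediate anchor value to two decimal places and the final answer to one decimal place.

Form J → anchor (Group A): v = (3.1/12.2)(44 − 61.9) + 15.5 = 10.95
anchor → Form K (Group B): y = (8.7/3.5)(10.95 − 14.4) + 63.3 = 54.7

54.7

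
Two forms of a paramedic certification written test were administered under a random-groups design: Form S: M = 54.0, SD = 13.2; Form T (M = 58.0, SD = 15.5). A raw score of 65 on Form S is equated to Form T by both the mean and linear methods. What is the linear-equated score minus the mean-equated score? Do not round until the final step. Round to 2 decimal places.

1.92

Mean-equated: 65 + (58.0 − 54.0) = 69.00
Linear-equated: (15.5/13.2)(65 − 54.0) + 58.0 = 70.917
Difference = 70.917 − 69.00 = 1.92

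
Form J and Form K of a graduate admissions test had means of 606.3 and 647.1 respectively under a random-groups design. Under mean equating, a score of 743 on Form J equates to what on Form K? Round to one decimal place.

783.8

Mean equating: y = x + (M_Y − M_X) = 743 + (647.1 − 606.3) = 783.8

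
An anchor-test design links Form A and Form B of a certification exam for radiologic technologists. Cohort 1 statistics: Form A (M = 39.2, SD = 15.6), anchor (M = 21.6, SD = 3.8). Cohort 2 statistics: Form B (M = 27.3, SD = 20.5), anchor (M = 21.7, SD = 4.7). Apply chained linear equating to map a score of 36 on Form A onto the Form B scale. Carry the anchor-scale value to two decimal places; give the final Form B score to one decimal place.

23.5

Form A → anchor (Cohort 1): v = (3.8/15.6)(36 − 39.2) + 21.6 = 20.82
anchor → Form B (Cohort 2): y = (20.5/4.7)(20.82 − 21.7) + 27.3 = 23.5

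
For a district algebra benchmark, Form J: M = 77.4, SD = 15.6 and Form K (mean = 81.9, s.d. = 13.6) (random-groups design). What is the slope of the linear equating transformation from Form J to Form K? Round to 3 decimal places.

A = SD_Y / SD_X = 13.6 / 15.6 = 0.872

0.872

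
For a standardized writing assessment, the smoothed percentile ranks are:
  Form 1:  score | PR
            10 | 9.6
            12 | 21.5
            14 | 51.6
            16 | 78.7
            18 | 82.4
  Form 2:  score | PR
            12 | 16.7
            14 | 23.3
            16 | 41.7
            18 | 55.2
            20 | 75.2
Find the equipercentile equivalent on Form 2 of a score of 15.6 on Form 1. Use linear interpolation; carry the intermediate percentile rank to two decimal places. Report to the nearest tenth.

19.8

PR of 15.6 on Form 1: 51.6 + (15.6 − 14)/(16 − 14) × (78.7 − 51.6) = 73.28
On Form 2, PR 73.28 falls between score 18 (PR 55.2) and 20 (PR 75.2).
Interpolate: 18 + (73.28 − 55.2)/(75.2 − 55.2) × (20 − 18) = 19.8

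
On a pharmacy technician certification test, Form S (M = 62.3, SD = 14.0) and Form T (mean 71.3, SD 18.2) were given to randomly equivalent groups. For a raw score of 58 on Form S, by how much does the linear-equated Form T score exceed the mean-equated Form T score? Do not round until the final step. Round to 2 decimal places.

Mean-equated: 58 + (71.3 − 62.3) = 67.00
Linear-equated: (18.2/14.0)(58 − 62.3) + 71.3 = 65.710
Difference = 65.710 − 67.00 = -1.29

-1.29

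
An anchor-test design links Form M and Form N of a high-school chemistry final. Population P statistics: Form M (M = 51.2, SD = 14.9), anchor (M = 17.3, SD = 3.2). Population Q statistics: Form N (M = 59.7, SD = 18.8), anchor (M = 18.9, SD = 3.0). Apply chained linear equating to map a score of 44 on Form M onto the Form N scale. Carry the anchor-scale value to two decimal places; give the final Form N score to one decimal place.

Form M → anchor (Population P): v = (3.2/14.9)(44 − 51.2) + 17.3 = 15.75
anchor → Form N (Population Q): y = (18.8/3.0)(15.75 − 18.9) + 59.7 = 40.0

40.0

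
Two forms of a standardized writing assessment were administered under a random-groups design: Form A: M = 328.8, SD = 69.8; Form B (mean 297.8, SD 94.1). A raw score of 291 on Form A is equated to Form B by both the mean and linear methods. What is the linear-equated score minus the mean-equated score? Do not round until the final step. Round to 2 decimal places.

Mean-equated: 291 + (297.8 − 328.8) = 260.00
Linear-equated: (94.1/69.8)(291 − 328.8) + 297.8 = 246.840
Difference = 246.840 − 260.00 = -13.16

-13.16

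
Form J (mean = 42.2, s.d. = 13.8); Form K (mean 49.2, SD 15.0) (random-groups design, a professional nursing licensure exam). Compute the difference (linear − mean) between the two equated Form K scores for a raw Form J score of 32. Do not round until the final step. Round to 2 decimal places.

Mean-equated: 32 + (49.2 − 42.2) = 39.00
Linear-equated: (15.0/13.8)(32 − 42.2) + 49.2 = 38.113
Difference = 38.113 − 39.00 = -0.89

-0.89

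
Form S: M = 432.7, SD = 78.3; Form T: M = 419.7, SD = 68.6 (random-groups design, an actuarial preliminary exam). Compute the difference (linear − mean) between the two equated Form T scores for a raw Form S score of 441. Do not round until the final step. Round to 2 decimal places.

Mean-equated: 441 + (419.7 − 432.7) = 428.00
Linear-equated: (68.6/78.3)(441 − 432.7) + 419.7 = 426.972
Difference = 426.972 − 428.00 = -1.03

-1.03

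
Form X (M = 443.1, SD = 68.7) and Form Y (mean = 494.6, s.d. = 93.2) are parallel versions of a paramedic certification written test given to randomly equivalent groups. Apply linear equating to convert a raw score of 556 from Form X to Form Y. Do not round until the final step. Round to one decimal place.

Linear equating: y = (SD_Y/SD_X)(x − M_X) + M_Y
y = (93.2/68.7)(556 − 443.1) + 494.6
y = 1.356623 × 112.9 + 494.6 = 153.1627 + 494.6 = 647.8

647.8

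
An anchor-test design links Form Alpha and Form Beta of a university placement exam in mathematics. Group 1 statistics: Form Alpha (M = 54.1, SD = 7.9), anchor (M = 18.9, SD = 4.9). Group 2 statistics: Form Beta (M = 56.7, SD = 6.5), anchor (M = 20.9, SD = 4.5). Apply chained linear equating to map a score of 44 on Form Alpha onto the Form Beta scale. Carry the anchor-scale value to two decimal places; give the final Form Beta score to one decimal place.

44.8

Form Alpha → anchor (Group 1): v = (4.9/7.9)(44 − 54.1) + 18.9 = 12.64
anchor → Form Beta (Group 2): y = (6.5/4.5)(12.64 − 20.9) + 56.7 = 44.8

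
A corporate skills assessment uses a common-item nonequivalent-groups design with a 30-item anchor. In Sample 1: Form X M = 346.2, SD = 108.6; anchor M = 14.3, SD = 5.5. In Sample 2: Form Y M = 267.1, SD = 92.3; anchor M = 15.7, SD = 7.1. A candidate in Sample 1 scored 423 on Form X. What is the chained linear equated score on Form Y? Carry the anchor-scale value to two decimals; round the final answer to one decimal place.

299.5

Form X → anchor (Sample 1): v = (5.5/108.6)(423 − 346.2) + 14.3 = 18.19
anchor → Form Y (Sample 2): y = (92.3/7.1)(18.19 − 15.7) + 267.1 = 299.5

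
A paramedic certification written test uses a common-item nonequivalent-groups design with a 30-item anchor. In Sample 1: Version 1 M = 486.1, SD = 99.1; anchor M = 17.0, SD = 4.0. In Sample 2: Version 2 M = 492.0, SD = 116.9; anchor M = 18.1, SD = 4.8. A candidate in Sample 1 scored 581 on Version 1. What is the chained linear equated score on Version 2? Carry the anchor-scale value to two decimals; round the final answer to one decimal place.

Version 1 → anchor (Sample 1): v = (4.0/99.1)(581 − 486.1) + 17.0 = 20.83
anchor → Version 2 (Sample 2): y = (116.9/4.8)(20.83 − 18.1) + 492.0 = 558.5

558.5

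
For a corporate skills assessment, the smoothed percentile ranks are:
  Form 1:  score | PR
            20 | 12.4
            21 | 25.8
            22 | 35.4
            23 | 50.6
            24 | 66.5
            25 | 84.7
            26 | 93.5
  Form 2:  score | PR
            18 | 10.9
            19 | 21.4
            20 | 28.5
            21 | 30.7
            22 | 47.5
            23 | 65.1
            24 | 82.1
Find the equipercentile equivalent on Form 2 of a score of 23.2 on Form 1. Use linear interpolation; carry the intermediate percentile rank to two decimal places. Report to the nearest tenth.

22.4

PR of 23.2 on Form 1: 50.6 + (23.2 − 23)/(24 − 23) × (66.5 − 50.6) = 53.78
On Form 2, PR 53.78 falls between score 22 (PR 47.5) and 23 (PR 65.1).
Interpolate: 22 + (53.78 − 47.5)/(65.1 − 47.5) × (23 − 22) = 22.4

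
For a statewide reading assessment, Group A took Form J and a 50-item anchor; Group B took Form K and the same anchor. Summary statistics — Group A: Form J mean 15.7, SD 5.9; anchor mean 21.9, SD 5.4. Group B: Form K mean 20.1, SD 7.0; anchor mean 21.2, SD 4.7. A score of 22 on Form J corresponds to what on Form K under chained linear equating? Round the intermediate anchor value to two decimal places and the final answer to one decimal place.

Form J → anchor (Group A): v = (5.4/5.9)(22 − 15.7) + 21.9 = 27.67
anchor → Form K (Group B): y = (7.0/4.7)(27.67 − 21.2) + 20.1 = 29.7

29.7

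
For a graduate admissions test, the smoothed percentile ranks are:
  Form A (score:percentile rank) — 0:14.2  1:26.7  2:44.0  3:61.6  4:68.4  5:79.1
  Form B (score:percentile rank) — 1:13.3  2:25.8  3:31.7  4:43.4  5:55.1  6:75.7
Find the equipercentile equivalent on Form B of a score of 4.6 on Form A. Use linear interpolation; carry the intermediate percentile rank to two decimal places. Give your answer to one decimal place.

6.0

PR of 4.6 on Form A: 68.4 + (4.6 − 4)/(5 − 4) × (79.1 − 68.4) = 74.82
On Form B, PR 74.82 falls between score 5 (PR 55.1) and 6 (PR 75.7).
Interpolate: 5 + (74.82 − 55.1)/(75.7 − 55.1) × (6 − 5) = 6.0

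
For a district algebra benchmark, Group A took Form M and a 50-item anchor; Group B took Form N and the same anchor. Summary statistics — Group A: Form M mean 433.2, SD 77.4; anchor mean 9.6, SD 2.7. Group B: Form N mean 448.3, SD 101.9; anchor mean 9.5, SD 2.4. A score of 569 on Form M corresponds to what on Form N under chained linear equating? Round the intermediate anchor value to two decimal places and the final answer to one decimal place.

653.8

Form M → anchor (Group A): v = (2.7/77.4)(569 − 433.2) + 9.6 = 14.34
anchor → Form N (Group B): y = (101.9/2.4)(14.34 − 9.5) + 448.3 = 653.8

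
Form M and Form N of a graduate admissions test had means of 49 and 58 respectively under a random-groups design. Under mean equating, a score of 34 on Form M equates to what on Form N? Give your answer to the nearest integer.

43

Mean equating: y = x + (M_Y − M_X) = 34 + (58 − 49) = 43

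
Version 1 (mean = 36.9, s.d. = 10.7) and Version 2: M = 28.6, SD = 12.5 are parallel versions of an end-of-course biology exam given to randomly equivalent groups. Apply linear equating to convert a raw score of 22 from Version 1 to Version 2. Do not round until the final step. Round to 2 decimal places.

Linear equating: y = (SD_Y/SD_X)(x − M_X) + M_Y
y = (12.5/10.7)(22 − 36.9) + 28.6
y = 1.168224 × -14.9 + 28.6 = -17.4065 + 28.6 = 11.19

11.19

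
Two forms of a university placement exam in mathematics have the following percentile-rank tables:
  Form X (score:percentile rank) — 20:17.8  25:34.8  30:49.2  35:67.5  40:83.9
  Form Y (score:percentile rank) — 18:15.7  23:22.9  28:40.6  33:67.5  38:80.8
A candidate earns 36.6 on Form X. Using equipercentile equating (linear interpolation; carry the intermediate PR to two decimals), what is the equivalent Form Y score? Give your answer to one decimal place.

PR of 36.6 on Form X: 67.5 + (36.6 − 35)/(40 − 35) × (83.9 − 67.5) = 72.75
On Form Y, PR 72.75 falls between score 33 (PR 67.5) and 38 (PR 80.8).
Interpolate: 33 + (72.75 − 67.5)/(80.8 − 67.5) × (38 − 33) = 35.0

35.0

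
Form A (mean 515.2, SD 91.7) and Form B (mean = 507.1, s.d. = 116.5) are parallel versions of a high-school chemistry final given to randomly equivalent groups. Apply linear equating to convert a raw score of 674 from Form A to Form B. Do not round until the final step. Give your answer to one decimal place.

708.8

Linear equating: y = (SD_Y/SD_X)(x − M_X) + M_Y
y = (116.5/91.7)(674 − 515.2) + 507.1
y = 1.270447 × 158.8 + 507.1 = 201.7470 + 507.1 = 708.8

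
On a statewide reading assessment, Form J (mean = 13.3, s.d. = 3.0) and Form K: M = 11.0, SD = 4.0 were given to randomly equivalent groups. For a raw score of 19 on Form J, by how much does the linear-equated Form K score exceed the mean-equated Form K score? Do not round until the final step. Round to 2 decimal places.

1.90

Mean-equated: 19 + (11.0 − 13.3) = 16.70
Linear-equated: (4.0/3.0)(19 − 13.3) + 11.0 = 18.600
Difference = 18.600 − 16.70 = 1.90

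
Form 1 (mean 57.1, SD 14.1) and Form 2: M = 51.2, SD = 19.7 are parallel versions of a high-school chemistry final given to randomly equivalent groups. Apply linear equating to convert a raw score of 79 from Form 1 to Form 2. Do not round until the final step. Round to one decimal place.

Linear equating: y = (SD_Y/SD_X)(x − M_X) + M_Y
y = (19.7/14.1)(79 − 57.1) + 51.2
y = 1.397163 × 21.9 + 51.2 = 30.5979 + 51.2 = 81.8

81.8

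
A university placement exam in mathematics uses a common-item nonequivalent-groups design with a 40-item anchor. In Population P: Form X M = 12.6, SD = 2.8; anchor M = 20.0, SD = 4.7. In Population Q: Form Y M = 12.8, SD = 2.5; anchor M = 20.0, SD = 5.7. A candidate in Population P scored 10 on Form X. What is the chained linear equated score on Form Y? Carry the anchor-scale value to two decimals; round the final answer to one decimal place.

Form X → anchor (Population P): v = (4.7/2.8)(10 − 12.6) + 20.0 = 15.64
anchor → Form Y (Population Q): y = (2.5/5.7)(15.64 − 20.0) + 12.8 = 10.9

10.9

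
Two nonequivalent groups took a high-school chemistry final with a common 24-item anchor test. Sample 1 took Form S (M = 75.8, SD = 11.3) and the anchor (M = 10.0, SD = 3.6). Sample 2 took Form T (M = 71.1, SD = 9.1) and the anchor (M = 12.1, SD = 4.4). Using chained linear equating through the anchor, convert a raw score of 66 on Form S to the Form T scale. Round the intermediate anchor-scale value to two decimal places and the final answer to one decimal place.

60.3

Form S → anchor (Sample 1): v = (3.6/11.3)(66 − 75.8) + 10.0 = 6.88
anchor → Form T (Sample 2): y = (9.1/4.4)(6.88 − 12.1) + 71.1 = 60.3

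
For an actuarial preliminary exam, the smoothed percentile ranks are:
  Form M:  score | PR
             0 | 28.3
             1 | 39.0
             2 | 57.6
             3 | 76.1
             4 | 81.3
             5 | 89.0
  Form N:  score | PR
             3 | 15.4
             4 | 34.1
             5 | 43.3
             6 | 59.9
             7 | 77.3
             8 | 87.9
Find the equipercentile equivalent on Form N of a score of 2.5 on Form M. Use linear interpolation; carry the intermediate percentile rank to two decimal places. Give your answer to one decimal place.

PR of 2.5 on Form M: 57.6 + (2.5 − 2)/(3 − 2) × (76.1 − 57.6) = 66.85
On Form N, PR 66.85 falls between score 6 (PR 59.9) and 7 (PR 77.3).
Interpolate: 6 + (66.85 − 59.9)/(77.3 − 59.9) × (7 − 6) = 6.4

6.4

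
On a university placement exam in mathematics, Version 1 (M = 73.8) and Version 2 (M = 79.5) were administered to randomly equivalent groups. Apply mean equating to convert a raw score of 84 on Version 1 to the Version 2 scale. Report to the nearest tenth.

89.7

Mean equating: y = x + (M_Y − M_X) = 84 + (79.5 − 73.8) = 89.7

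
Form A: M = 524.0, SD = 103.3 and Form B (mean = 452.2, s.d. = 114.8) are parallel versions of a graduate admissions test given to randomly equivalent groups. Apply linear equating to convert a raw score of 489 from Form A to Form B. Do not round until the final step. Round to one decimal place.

Linear equating: y = (SD_Y/SD_X)(x − M_X) + M_Y
y = (114.8/103.3)(489 − 524.0) + 452.2
y = 1.111326 × -35.0 + 452.2 = -38.8964 + 452.2 = 413.3

413.3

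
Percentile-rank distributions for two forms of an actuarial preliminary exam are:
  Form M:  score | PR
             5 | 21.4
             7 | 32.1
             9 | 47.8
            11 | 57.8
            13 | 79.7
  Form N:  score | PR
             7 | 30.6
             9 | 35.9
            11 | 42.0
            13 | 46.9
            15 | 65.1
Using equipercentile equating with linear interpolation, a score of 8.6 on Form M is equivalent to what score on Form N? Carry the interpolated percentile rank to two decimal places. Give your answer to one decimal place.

PR of 8.6 on Form M: 32.1 + (8.6 − 7)/(9 − 7) × (47.8 − 32.1) = 44.66
On Form N, PR 44.66 falls between score 11 (PR 42.0) and 13 (PR 46.9).
Interpolate: 11 + (44.66 − 42.0)/(46.9 − 42.0) × (13 − 11) = 12.1

12.1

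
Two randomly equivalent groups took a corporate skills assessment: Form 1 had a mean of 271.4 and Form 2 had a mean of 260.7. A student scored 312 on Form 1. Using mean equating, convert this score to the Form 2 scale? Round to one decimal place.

Mean equating: y = x + (M_Y − M_X) = 312 + (260.7 − 271.4) = 301.3

301.3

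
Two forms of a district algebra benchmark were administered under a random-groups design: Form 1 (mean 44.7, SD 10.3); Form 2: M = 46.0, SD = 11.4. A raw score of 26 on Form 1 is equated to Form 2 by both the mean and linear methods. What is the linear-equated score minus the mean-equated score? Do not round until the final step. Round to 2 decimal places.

-2.00

Mean-equated: 26 + (46.0 − 44.7) = 27.30
Linear-equated: (11.4/10.3)(26 − 44.7) + 46.0 = 25.303
Difference = 25.303 − 27.30 = -2.00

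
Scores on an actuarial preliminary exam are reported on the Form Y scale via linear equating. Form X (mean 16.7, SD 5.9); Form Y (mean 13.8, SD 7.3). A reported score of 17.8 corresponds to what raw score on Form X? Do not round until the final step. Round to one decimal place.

19.9

Invert y = (SD_Y/SD_X)(x − M_X) + M_Y:
x = (SD_X/SD_Y)(y − M_Y) + M_X = (5.9/7.3)(17.8 − 13.8) + 16.7
x = 0.808219 × 4.000 + 16.7 = 19.9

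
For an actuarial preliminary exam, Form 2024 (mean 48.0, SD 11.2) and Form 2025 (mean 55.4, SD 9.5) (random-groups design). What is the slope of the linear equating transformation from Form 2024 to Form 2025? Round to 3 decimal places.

A = SD_Y / SD_X = 9.5 / 11.2 = 0.848

0.848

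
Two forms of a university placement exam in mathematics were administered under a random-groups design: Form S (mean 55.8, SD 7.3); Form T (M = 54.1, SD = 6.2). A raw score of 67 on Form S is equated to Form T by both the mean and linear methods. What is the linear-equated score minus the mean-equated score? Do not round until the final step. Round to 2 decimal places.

Mean-equated: 67 + (54.1 − 55.8) = 65.30
Linear-equated: (6.2/7.3)(67 − 55.8) + 54.1 = 63.612
Difference = 63.612 − 65.30 = -1.69

-1.69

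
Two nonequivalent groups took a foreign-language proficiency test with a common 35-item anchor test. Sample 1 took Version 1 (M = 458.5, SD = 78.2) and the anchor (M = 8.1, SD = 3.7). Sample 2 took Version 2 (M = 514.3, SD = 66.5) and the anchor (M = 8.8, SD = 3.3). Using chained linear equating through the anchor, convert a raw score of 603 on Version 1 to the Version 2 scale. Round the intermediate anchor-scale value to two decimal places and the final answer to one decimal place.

Version 1 → anchor (Sample 1): v = (3.7/78.2)(603 − 458.5) + 8.1 = 14.94
anchor → Version 2 (Sample 2): y = (66.5/3.3)(14.94 − 8.8) + 514.3 = 638.0

638.0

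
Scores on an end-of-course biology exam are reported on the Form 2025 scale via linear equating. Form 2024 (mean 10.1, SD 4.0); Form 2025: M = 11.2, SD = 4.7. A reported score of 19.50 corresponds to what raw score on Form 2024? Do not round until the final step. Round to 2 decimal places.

Invert y = (SD_Y/SD_X)(x − M_X) + M_Y:
x = (SD_X/SD_Y)(y − M_Y) + M_X = (4.0/4.7)(19.50 − 11.2) + 10.1
x = 0.851064 × 8.300 + 10.1 = 17.16

17.16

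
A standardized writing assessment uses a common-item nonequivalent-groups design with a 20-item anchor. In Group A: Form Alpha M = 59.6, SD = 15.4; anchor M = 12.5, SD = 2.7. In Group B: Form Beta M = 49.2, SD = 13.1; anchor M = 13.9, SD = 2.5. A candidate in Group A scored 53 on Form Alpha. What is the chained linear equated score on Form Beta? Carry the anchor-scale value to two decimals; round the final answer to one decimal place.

Form Alpha → anchor (Group A): v = (2.7/15.4)(53 − 59.6) + 12.5 = 11.34
anchor → Form Beta (Group B): y = (13.1/2.5)(11.34 − 13.9) + 49.2 = 35.8

35.8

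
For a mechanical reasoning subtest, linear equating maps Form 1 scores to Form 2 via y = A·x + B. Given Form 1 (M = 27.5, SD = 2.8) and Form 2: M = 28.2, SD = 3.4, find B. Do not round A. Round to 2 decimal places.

A = SD_Y / SD_X = 3.4 / 2.8 = 1.214286
B = M_Y − A·M_X = 28.2 − 1.214286 × 27.5 = -5.19

-5.19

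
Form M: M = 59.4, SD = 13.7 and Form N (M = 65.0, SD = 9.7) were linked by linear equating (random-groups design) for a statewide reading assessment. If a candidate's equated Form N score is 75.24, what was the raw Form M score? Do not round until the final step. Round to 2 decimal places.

73.86

Invert y = (SD_Y/SD_X)(x − M_X) + M_Y:
x = (SD_X/SD_Y)(y − M_Y) + M_X = (13.7/9.7)(75.24 − 65.0) + 59.4
x = 1.412371 × 10.240 + 59.4 = 73.86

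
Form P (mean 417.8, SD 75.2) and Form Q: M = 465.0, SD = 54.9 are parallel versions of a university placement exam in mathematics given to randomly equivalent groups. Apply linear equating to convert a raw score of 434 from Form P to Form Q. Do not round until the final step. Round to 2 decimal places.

Linear equating: y = (SD_Y/SD_X)(x − M_X) + M_Y
y = (54.9/75.2)(434 − 417.8) + 465.0
y = 0.730053 × 16.2 + 465.0 = 11.8269 + 465.0 = 476.83

476.83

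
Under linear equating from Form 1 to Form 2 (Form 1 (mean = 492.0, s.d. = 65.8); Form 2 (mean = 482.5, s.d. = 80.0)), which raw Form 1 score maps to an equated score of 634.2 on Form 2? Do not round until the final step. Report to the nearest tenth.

Invert y = (SD_Y/SD_X)(x − M_X) + M_Y:
x = (SD_X/SD_Y)(y − M_Y) + M_X = (65.8/80.0)(634.2 − 482.5) + 492.0
x = 0.822500 × 151.700 + 492.0 = 616.8

616.8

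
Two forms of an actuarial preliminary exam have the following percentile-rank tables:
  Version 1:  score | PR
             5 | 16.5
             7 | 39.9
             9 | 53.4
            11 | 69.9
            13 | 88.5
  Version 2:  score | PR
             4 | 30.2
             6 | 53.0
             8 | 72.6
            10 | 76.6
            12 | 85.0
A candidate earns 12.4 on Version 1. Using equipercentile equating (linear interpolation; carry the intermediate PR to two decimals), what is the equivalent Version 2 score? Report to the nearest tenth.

PR of 12.4 on Version 1: 69.9 + (12.4 − 11)/(13 − 11) × (88.5 − 69.9) = 82.92
On Version 2, PR 82.92 falls between score 10 (PR 76.6) and 12 (PR 85.0).
Interpolate: 10 + (82.92 − 76.6)/(85.0 − 76.6) × (12 − 10) = 11.5

11.5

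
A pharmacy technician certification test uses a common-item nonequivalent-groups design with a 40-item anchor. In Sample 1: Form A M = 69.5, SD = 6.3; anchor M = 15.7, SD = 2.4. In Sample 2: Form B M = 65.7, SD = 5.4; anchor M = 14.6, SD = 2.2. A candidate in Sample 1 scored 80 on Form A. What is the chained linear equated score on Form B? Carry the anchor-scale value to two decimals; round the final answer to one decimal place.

Form A → anchor (Sample 1): v = (2.4/6.3)(80 − 69.5) + 15.7 = 19.70
anchor → Form B (Sample 2): y = (5.4/2.2)(19.70 − 14.6) + 65.7 = 78.2

78.2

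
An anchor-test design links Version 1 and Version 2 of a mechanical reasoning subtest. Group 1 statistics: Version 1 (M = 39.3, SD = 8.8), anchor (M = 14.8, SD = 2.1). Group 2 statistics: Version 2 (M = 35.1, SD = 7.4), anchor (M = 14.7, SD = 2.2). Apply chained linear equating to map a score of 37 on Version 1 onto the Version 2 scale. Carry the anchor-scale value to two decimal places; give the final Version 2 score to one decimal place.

Version 1 → anchor (Group 1): v = (2.1/8.8)(37 − 39.3) + 14.8 = 14.25
anchor → Version 2 (Group 2): y = (7.4/2.2)(14.25 − 14.7) + 35.1 = 33.6

33.6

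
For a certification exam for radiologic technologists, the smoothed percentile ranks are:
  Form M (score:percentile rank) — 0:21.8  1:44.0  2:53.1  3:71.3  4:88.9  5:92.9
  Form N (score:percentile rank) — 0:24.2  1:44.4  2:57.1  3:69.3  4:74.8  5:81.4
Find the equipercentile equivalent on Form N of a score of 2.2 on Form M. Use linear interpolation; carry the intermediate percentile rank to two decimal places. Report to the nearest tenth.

PR of 2.2 on Form M: 53.1 + (2.2 − 2)/(3 − 2) × (71.3 − 53.1) = 56.74
On Form N, PR 56.74 falls between score 1 (PR 44.4) and 2 (PR 57.1).
Interpolate: 1 + (56.74 − 44.4)/(57.1 − 44.4) × (2 − 1) = 2.0

2.0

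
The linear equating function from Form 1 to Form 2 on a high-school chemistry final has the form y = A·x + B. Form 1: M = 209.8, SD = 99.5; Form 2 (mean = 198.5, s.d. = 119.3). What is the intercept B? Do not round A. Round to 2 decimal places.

-53.05

A = SD_Y / SD_X = 119.3 / 99.5 = 1.198995
B = M_Y − A·M_X = 198.5 − 1.198995 × 209.8 = -53.05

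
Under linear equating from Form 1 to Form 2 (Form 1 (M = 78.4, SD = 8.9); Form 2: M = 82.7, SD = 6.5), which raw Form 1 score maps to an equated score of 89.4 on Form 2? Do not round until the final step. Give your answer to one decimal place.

Invert y = (SD_Y/SD_X)(x − M_X) + M_Y:
x = (SD_X/SD_Y)(y − M_Y) + M_X = (8.9/6.5)(89.4 − 82.7) + 78.4
x = 1.369231 × 6.700 + 78.4 = 87.6

87.6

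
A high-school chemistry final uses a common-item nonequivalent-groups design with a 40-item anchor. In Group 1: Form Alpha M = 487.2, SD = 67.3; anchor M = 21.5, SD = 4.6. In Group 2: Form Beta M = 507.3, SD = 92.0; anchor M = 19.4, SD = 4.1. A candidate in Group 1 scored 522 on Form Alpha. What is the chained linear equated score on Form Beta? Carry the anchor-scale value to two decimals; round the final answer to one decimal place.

607.8

Form Alpha → anchor (Group 1): v = (4.6/67.3)(522 − 487.2) + 21.5 = 23.88
anchor → Form Beta (Group 2): y = (92.0/4.1)(23.88 − 19.4) + 507.3 = 607.8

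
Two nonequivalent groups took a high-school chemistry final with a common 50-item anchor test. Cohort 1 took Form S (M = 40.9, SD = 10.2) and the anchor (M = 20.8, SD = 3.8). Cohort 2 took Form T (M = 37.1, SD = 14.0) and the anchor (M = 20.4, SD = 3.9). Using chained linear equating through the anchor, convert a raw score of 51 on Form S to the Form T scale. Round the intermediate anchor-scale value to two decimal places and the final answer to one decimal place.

Form S → anchor (Cohort 1): v = (3.8/10.2)(51 − 40.9) + 20.8 = 24.56
anchor → Form T (Cohort 2): y = (14.0/3.9)(24.56 − 20.4) + 37.1 = 52.0

52.0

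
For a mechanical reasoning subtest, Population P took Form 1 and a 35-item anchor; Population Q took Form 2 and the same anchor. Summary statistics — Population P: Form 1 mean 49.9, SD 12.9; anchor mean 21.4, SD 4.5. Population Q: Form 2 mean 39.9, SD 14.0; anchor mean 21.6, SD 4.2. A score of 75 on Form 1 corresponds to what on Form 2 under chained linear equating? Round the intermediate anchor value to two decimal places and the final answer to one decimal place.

Form 1 → anchor (Population P): v = (4.5/12.9)(75 − 49.9) + 21.4 = 30.16
anchor → Form 2 (Population Q): y = (14.0/4.2)(30.16 − 21.6) + 39.9 = 68.4

68.4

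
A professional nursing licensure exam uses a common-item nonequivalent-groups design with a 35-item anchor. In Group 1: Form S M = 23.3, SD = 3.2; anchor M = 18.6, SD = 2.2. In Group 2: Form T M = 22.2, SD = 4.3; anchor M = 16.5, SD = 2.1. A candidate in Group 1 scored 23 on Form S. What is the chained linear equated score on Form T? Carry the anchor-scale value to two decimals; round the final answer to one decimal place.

26.1

Form S → anchor (Group 1): v = (2.2/3.2)(23 − 23.3) + 18.6 = 18.39
anchor → Form T (Group 2): y = (4.3/2.1)(18.39 − 16.5) + 22.2 = 26.1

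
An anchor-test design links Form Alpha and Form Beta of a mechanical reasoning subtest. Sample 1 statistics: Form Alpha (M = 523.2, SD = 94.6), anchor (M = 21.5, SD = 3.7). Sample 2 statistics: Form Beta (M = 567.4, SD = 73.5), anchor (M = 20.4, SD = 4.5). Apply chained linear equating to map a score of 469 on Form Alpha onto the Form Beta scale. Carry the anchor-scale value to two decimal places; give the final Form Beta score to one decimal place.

Form Alpha → anchor (Sample 1): v = (3.7/94.6)(469 − 523.2) + 21.5 = 19.38
anchor → Form Beta (Sample 2): y = (73.5/4.5)(19.38 − 20.4) + 567.4 = 550.7

550.7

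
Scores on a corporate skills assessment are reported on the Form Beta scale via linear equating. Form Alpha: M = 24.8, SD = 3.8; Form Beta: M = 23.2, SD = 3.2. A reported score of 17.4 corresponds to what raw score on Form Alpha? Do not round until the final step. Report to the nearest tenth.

Invert y = (SD_Y/SD_X)(x − M_X) + M_Y:
x = (SD_X/SD_Y)(y − M_Y) + M_X = (3.8/3.2)(17.4 − 23.2) + 24.8
x = 1.187500 × -5.800 + 24.8 = 17.9

17.9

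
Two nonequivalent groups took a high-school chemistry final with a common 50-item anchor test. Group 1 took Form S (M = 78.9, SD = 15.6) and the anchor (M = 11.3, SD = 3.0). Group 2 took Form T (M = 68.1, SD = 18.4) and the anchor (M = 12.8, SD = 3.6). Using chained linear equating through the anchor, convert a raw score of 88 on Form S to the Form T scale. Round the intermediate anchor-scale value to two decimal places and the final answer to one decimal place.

69.4

Form S → anchor (Group 1): v = (3.0/15.6)(88 − 78.9) + 11.3 = 13.05
anchor → Form T (Group 2): y = (18.4/3.6)(13.05 − 12.8) + 68.1 = 69.4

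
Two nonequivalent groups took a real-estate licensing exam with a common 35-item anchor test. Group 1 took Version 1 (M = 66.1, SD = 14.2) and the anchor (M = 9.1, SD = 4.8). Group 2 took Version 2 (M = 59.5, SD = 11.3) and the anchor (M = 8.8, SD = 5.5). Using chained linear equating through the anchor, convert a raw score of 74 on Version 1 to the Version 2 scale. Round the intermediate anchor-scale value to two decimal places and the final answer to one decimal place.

Version 1 → anchor (Group 1): v = (4.8/14.2)(74 − 66.1) + 9.1 = 11.77
anchor → Version 2 (Group 2): y = (11.3/5.5)(11.77 − 8.8) + 59.5 = 65.6

65.6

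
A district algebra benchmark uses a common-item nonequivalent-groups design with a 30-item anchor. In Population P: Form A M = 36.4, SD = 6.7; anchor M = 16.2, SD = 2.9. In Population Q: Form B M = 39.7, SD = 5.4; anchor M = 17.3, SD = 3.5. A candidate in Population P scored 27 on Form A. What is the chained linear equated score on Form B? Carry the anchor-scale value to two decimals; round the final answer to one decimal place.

Form A → anchor (Population P): v = (2.9/6.7)(27 − 36.4) + 16.2 = 12.13
anchor → Form B (Population Q): y = (5.4/3.5)(12.13 − 17.3) + 39.7 = 31.7

31.7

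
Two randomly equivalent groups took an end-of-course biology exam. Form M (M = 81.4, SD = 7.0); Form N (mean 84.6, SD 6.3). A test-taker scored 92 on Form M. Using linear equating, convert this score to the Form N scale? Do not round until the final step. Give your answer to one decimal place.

94.1

Linear equating: y = (SD_Y/SD_X)(x − M_X) + M_Y
y = (6.3/7.0)(92 − 81.4) + 84.6
y = 0.900000 × 10.6 + 84.6 = 9.5400 + 84.6 = 94.1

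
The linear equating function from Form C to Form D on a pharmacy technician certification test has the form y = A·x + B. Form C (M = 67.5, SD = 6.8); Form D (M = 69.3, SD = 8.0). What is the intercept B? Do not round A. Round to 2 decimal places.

-10.11

A = SD_Y / SD_X = 8.0 / 6.8 = 1.176471
B = M_Y − A·M_X = 69.3 − 1.176471 × 67.5 = -10.11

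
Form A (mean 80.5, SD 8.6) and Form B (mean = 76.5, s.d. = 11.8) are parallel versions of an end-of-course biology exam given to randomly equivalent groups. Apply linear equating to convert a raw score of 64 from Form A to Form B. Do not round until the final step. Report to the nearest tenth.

53.9

Linear equating: y = (SD_Y/SD_X)(x − M_X) + M_Y
y = (11.8/8.6)(64 − 80.5) + 76.5
y = 1.372093 × -16.5 + 76.5 = -22.6395 + 76.5 = 53.9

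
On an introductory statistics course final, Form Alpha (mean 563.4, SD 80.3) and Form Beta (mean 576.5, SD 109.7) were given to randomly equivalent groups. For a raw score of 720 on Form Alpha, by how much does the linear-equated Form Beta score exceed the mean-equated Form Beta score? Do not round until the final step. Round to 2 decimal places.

57.34

Mean-equated: 720 + (576.5 − 563.4) = 733.10
Linear-equated: (109.7/80.3)(720 − 563.4) + 576.5 = 790.435
Difference = 790.435 − 733.10 = 57.34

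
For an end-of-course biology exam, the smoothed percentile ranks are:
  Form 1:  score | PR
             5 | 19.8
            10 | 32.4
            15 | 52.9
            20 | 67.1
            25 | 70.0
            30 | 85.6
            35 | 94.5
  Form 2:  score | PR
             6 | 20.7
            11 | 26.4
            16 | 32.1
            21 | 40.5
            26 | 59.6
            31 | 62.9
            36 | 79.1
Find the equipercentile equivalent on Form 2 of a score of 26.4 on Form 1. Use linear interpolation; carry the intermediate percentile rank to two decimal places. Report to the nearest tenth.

PR of 26.4 on Form 1: 70.0 + (26.4 − 25)/(30 − 25) × (85.6 − 70.0) = 74.37
On Form 2, PR 74.37 falls between score 31 (PR 62.9) and 36 (PR 79.1).
Interpolate: 31 + (74.37 − 62.9)/(79.1 − 62.9) × (36 − 31) = 34.5

34.5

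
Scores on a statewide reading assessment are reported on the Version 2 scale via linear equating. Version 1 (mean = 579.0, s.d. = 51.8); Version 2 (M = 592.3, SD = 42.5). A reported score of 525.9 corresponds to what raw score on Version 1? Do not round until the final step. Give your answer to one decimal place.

498.1

Invert y = (SD_Y/SD_X)(x − M_X) + M_Y:
x = (SD_X/SD_Y)(y − M_Y) + M_X = (51.8/42.5)(525.9 − 592.3) + 579.0
x = 1.218824 × -66.400 + 579.0 = 498.1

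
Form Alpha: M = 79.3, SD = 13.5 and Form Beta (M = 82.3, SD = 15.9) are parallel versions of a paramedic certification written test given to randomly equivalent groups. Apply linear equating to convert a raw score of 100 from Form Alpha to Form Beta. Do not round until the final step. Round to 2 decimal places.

Linear equating: y = (SD_Y/SD_X)(x − M_X) + M_Y
y = (15.9/13.5)(100 − 79.3) + 82.3
y = 1.177778 × 20.7 + 82.3 = 24.3800 + 82.3 = 106.68

106.68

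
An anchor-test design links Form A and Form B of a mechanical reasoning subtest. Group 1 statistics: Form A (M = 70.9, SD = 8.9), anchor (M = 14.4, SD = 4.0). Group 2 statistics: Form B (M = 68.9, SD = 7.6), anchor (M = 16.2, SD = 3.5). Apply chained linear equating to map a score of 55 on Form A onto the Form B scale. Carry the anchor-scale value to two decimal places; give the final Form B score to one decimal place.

49.5

Form A → anchor (Group 1): v = (4.0/8.9)(55 − 70.9) + 14.4 = 7.25
anchor → Form B (Group 2): y = (7.6/3.5)(7.25 − 16.2) + 68.9 = 49.5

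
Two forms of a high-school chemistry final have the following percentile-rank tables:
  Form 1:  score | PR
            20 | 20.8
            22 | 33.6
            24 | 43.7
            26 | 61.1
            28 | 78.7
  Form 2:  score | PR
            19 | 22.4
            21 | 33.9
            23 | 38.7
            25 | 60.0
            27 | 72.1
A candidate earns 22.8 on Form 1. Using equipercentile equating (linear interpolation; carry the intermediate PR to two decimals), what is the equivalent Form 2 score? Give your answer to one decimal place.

22.6

PR of 22.8 on Form 1: 33.6 + (22.8 − 22)/(24 − 22) × (43.7 − 33.6) = 37.64
On Form 2, PR 37.64 falls between score 21 (PR 33.9) and 23 (PR 38.7).
Interpolate: 21 + (37.64 − 33.9)/(38.7 − 33.9) × (23 − 21) = 22.6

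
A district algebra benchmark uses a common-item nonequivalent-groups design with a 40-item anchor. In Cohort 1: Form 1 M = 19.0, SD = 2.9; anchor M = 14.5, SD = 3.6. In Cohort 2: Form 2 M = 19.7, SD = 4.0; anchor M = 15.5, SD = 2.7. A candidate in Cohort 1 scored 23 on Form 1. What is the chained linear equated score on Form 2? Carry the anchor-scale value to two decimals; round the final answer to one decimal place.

25.6

Form 1 → anchor (Cohort 1): v = (3.6/2.9)(23 − 19.0) + 14.5 = 19.47
anchor → Form 2 (Cohort 2): y = (4.0/2.7)(19.47 − 15.5) + 19.7 = 25.6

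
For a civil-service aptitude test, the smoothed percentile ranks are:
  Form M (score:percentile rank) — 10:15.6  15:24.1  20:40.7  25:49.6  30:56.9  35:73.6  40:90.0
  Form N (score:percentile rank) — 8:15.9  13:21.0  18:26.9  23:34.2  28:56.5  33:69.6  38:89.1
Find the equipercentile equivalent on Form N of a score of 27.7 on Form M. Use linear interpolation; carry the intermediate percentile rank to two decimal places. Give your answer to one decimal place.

27.3

PR of 27.7 on Form M: 49.6 + (27.7 − 25)/(30 − 25) × (56.9 − 49.6) = 53.54
On Form N, PR 53.54 falls between score 23 (PR 34.2) and 28 (PR 56.5).
Interpolate: 23 + (53.54 − 34.2)/(56.5 − 34.2) × (28 − 23) = 27.3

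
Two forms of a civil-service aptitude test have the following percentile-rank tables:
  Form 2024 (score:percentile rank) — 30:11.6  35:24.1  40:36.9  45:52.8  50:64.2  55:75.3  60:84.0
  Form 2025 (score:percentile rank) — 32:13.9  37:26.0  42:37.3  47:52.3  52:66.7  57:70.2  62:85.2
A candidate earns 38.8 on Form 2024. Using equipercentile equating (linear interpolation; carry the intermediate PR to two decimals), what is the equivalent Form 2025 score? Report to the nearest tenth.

PR of 38.8 on Form 2024: 24.1 + (38.8 − 35)/(40 − 35) × (36.9 − 24.1) = 33.83
On Form 2025, PR 33.83 falls between score 37 (PR 26.0) and 42 (PR 37.3).
Interpolate: 37 + (33.83 − 26.0)/(37.3 − 26.0) × (42 − 37) = 40.5

40.5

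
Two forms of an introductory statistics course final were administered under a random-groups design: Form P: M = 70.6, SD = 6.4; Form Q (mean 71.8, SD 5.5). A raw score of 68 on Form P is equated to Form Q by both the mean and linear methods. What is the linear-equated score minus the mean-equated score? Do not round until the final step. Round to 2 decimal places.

Mean-equated: 68 + (71.8 − 70.6) = 69.20
Linear-equated: (5.5/6.4)(68 − 70.6) + 71.8 = 69.566
Difference = 69.566 − 69.20 = 0.37

0.37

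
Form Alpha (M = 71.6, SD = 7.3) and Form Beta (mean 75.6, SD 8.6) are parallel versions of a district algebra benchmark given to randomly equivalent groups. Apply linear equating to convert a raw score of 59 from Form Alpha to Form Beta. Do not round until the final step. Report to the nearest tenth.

60.8

Linear equating: y = (SD_Y/SD_X)(x − M_X) + M_Y
y = (8.6/7.3)(59 − 71.6) + 75.6
y = 1.178082 × -12.6 + 75.6 = -14.8438 + 75.6 = 60.8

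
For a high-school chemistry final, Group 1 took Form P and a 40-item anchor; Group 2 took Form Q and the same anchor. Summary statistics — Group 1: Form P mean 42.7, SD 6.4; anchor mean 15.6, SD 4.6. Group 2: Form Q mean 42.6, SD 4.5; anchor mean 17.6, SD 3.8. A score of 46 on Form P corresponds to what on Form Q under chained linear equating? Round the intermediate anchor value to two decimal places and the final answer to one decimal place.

43.0

Form P → anchor (Group 1): v = (4.6/6.4)(46 − 42.7) + 15.6 = 17.97
anchor → Form Q (Group 2): y = (4.5/3.8)(17.97 − 17.6) + 42.6 = 43.0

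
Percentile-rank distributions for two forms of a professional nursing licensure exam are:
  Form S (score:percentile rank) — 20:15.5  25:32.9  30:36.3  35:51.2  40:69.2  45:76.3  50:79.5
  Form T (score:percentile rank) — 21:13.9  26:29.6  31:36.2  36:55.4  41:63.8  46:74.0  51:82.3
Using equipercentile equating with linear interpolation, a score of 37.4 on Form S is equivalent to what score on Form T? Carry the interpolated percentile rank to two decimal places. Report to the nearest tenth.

38.6

PR of 37.4 on Form S: 51.2 + (37.4 − 35)/(40 − 35) × (69.2 − 51.2) = 59.84
On Form T, PR 59.84 falls between score 36 (PR 55.4) and 41 (PR 63.8).
Interpolate: 36 + (59.84 − 55.4)/(63.8 − 55.4) × (41 − 36) = 38.6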